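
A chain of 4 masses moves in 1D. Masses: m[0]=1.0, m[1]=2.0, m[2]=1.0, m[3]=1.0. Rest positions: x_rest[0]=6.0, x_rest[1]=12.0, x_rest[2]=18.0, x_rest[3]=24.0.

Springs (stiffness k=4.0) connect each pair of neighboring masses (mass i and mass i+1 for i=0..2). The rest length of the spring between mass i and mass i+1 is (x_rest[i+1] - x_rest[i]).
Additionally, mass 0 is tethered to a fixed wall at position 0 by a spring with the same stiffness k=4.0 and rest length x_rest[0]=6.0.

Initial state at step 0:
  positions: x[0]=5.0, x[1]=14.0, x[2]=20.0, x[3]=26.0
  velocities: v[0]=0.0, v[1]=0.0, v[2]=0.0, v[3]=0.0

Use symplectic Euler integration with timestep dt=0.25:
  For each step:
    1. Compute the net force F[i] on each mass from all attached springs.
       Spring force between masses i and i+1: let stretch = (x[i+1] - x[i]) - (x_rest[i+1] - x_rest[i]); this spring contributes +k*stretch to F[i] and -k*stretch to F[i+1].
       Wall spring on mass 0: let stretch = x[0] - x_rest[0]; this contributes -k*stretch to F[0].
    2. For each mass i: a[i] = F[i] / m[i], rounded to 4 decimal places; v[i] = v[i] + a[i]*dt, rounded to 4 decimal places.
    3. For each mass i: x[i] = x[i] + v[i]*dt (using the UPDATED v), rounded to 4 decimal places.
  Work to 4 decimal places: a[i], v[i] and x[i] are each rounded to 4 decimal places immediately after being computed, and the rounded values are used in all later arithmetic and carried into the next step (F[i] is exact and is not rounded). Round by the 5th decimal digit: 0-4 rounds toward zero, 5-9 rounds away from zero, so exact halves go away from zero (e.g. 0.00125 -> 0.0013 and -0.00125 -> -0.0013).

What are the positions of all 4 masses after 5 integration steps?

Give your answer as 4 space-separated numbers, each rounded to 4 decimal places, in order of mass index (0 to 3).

Answer: 7.2925 12.8593 18.8131 25.5944

Derivation:
Step 0: x=[5.0000 14.0000 20.0000 26.0000] v=[0.0000 0.0000 0.0000 0.0000]
Step 1: x=[6.0000 13.6250 20.0000 26.0000] v=[4.0000 -1.5000 0.0000 0.0000]
Step 2: x=[7.4063 13.0938 19.9063 26.0000] v=[5.6250 -2.1250 -0.3750 0.0000]
Step 3: x=[8.3829 12.7032 19.6329 25.9766] v=[3.9062 -1.5625 -1.0938 -0.0937]
Step 4: x=[8.3438 12.6388 19.2130 25.8673] v=[-0.1564 -0.2578 -1.6798 -0.4374]
Step 5: x=[7.2925 12.8593 18.8131 25.5944] v=[-4.2052 0.8818 -1.5997 -1.0917]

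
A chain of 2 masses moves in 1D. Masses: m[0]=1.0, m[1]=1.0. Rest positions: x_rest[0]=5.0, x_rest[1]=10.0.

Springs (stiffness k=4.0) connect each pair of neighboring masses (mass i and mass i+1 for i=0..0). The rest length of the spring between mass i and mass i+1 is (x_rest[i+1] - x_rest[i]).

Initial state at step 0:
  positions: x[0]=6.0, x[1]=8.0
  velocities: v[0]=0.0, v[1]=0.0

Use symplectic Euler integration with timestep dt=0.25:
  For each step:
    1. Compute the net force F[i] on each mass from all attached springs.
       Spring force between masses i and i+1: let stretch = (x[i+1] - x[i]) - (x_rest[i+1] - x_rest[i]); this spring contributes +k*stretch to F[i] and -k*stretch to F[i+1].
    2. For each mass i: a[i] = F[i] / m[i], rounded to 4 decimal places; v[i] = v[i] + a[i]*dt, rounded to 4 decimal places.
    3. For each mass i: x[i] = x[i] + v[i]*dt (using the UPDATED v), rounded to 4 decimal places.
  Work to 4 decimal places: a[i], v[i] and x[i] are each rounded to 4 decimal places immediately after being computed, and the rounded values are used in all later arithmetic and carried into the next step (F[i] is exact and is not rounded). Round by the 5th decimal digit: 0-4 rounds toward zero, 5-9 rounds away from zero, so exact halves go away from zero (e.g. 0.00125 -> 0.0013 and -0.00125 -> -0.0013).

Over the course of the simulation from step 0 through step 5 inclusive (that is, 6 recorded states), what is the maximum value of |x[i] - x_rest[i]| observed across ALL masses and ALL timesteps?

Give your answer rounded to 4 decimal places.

Answer: 2.0937

Derivation:
Step 0: x=[6.0000 8.0000] v=[0.0000 0.0000]
Step 1: x=[5.2500 8.7500] v=[-3.0000 3.0000]
Step 2: x=[4.1250 9.8750] v=[-4.5000 4.5000]
Step 3: x=[3.1875 10.8125] v=[-3.7500 3.7500]
Step 4: x=[2.9063 11.0938] v=[-1.1250 1.1250]
Step 5: x=[3.4219 10.5782] v=[2.0625 -2.0625]
Max displacement = 2.0937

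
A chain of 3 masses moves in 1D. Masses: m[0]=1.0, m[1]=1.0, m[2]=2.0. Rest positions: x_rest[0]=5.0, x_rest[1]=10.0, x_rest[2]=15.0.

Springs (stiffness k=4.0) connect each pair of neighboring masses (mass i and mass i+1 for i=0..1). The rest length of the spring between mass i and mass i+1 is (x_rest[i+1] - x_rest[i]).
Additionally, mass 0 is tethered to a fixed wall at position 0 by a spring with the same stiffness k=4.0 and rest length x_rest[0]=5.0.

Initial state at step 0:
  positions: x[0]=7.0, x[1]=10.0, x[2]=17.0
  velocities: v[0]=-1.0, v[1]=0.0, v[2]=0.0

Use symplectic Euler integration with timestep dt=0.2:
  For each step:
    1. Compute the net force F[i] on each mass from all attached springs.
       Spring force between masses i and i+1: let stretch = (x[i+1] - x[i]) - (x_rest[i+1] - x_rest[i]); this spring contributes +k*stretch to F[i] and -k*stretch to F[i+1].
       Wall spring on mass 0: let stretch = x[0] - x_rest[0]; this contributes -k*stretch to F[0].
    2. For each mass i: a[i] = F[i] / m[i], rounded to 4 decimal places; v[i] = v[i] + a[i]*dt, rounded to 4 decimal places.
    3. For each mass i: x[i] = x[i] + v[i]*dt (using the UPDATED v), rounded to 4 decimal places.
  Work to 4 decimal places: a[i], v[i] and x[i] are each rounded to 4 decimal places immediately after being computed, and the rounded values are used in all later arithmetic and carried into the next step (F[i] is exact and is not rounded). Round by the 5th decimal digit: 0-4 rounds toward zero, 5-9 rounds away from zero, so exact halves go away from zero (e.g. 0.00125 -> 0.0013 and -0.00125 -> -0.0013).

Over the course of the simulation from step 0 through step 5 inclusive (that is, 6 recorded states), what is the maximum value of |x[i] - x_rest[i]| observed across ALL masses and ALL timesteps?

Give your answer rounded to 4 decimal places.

Answer: 2.2786

Derivation:
Step 0: x=[7.0000 10.0000 17.0000] v=[-1.0000 0.0000 0.0000]
Step 1: x=[6.1600 10.6400 16.8400] v=[-4.2000 3.2000 -0.8000]
Step 2: x=[5.0512 11.5552 16.5840] v=[-5.5440 4.5760 -1.2800]
Step 3: x=[4.1748 12.2344 16.3257] v=[-4.3818 3.3958 -1.2915]
Step 4: x=[3.9200 12.2786 16.1401] v=[-1.2740 0.2212 -0.9280]
Step 5: x=[4.3754 11.6033 16.0456] v=[2.2769 -3.3765 -0.4726]
Max displacement = 2.2786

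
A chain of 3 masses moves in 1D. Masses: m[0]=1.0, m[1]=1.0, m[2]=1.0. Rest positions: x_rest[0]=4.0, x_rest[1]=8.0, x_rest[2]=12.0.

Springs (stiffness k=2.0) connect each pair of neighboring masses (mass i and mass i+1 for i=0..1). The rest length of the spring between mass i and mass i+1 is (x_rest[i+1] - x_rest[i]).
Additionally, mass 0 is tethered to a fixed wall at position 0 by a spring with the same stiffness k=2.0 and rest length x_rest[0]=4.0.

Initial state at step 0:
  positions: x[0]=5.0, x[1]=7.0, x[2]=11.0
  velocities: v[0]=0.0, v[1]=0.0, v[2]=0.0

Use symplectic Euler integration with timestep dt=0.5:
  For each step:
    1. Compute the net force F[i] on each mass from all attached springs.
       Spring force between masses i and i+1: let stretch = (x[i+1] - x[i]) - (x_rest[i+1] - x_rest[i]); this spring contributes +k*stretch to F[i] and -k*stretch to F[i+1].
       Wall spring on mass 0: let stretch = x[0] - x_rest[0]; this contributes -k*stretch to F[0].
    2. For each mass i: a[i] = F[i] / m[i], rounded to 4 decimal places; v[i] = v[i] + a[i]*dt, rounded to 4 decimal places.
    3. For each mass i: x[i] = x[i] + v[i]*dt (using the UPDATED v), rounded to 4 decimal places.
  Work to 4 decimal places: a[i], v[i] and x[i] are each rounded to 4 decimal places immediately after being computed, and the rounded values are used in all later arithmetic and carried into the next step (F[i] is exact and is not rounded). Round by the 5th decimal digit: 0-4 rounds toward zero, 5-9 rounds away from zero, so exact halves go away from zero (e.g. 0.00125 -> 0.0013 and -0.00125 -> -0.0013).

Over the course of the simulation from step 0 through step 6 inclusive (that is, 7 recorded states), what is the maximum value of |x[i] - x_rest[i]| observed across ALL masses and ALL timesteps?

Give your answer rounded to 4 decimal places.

Step 0: x=[5.0000 7.0000 11.0000] v=[0.0000 0.0000 0.0000]
Step 1: x=[3.5000 8.0000 11.0000] v=[-3.0000 2.0000 0.0000]
Step 2: x=[2.5000 8.2500 11.5000] v=[-2.0000 0.5000 1.0000]
Step 3: x=[3.1250 7.2500 12.3750] v=[1.2500 -2.0000 1.7500]
Step 4: x=[4.2500 6.7500 12.6875] v=[2.2500 -1.0000 0.6250]
Step 5: x=[4.5000 7.9688 12.0313] v=[0.5000 2.4375 -1.3125]
Step 6: x=[4.2344 9.4844 11.3438] v=[-0.5312 3.0312 -1.3750]
Max displacement = 1.5000

Answer: 1.5000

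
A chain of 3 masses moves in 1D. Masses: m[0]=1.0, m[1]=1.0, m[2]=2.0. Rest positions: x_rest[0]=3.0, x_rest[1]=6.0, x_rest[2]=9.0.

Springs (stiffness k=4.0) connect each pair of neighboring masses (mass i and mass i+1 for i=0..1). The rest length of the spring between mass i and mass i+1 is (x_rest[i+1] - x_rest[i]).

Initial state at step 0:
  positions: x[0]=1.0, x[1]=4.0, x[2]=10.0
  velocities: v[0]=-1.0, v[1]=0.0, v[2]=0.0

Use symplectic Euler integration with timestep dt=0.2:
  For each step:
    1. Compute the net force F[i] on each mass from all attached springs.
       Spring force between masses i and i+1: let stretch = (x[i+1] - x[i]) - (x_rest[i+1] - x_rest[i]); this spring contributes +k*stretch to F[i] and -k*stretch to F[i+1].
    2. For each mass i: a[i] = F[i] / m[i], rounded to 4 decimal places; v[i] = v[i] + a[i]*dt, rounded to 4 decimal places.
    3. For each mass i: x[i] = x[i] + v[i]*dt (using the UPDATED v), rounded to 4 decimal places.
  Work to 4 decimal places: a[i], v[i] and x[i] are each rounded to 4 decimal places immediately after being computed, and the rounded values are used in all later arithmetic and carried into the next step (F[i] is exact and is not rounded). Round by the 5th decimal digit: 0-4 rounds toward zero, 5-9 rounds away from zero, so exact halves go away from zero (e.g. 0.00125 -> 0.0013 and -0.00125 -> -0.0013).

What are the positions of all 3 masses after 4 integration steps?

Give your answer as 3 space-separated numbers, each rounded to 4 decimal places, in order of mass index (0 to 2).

Answer: 1.3338 6.2292 8.3186

Derivation:
Step 0: x=[1.0000 4.0000 10.0000] v=[-1.0000 0.0000 0.0000]
Step 1: x=[0.8000 4.4800 9.7600] v=[-1.0000 2.4000 -1.2000]
Step 2: x=[0.7088 5.2160 9.3376] v=[-0.4560 3.6800 -2.1120]
Step 3: x=[0.8588 5.8903 8.8255] v=[0.7498 3.3715 -2.5606]
Step 4: x=[1.3338 6.2292 8.3186] v=[2.3750 1.6945 -2.5347]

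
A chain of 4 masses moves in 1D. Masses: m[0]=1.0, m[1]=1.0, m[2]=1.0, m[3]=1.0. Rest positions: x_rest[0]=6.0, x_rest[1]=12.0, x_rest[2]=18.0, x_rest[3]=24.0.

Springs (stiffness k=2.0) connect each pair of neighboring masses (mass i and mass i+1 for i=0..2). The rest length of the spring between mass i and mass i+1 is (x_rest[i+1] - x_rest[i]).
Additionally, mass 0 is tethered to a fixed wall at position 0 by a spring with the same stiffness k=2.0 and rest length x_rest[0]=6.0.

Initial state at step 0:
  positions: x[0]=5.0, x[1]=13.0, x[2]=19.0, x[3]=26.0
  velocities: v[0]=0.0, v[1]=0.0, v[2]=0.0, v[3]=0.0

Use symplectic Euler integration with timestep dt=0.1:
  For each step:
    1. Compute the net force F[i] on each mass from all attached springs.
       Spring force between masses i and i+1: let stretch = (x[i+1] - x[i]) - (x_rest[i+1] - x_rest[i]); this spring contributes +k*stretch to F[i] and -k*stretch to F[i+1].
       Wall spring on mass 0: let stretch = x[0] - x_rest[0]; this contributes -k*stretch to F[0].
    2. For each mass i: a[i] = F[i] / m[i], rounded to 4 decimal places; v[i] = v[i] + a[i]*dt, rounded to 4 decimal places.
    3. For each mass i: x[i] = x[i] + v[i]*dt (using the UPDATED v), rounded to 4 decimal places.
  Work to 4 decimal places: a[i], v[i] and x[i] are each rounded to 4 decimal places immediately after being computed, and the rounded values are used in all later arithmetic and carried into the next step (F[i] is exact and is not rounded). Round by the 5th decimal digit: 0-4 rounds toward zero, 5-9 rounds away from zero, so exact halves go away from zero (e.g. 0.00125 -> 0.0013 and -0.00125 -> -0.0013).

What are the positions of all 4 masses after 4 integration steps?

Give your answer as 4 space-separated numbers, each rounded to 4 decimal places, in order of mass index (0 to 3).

Answer: 5.5533 12.6464 19.1712 25.8116

Derivation:
Step 0: x=[5.0000 13.0000 19.0000 26.0000] v=[0.0000 0.0000 0.0000 0.0000]
Step 1: x=[5.0600 12.9600 19.0200 25.9800] v=[0.6000 -0.4000 0.2000 -0.2000]
Step 2: x=[5.1768 12.8832 19.0580 25.9408] v=[1.1680 -0.7680 0.3800 -0.3920]
Step 3: x=[5.3442 12.7758 19.1102 25.8839] v=[1.6739 -1.0743 0.5216 -0.5686]
Step 4: x=[5.5533 12.6464 19.1712 25.8116] v=[2.0914 -1.2937 0.6095 -0.7233]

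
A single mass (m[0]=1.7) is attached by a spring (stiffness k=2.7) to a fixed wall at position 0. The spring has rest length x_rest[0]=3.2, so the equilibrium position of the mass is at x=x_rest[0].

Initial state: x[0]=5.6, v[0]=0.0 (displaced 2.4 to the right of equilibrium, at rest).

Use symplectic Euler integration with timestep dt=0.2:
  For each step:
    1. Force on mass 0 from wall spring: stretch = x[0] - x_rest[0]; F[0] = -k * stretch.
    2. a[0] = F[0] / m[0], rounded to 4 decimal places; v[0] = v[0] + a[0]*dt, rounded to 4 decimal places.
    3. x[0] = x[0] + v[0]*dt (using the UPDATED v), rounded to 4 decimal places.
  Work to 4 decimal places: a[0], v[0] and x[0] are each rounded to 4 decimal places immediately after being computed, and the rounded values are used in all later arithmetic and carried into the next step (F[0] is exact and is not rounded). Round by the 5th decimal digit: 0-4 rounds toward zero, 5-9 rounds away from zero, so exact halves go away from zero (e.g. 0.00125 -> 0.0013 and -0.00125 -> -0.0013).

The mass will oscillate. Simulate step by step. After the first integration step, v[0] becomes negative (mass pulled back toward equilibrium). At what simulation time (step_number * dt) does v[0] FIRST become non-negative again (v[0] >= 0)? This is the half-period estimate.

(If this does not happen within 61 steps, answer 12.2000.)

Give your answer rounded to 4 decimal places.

Step 0: x=[5.6000] v=[0.0000]
Step 1: x=[5.4475] v=[-0.7624]
Step 2: x=[5.1522] v=[-1.4763]
Step 3: x=[4.7329] v=[-2.0964]
Step 4: x=[4.2162] v=[-2.5833]
Step 5: x=[3.6350] v=[-2.9061]
Step 6: x=[3.0261] v=[-3.0443]
Step 7: x=[2.4283] v=[-2.9891]
Step 8: x=[1.8795] v=[-2.7440]
Step 9: x=[1.4146] v=[-2.3245]
Step 10: x=[1.0631] v=[-1.7574]
Step 11: x=[0.8474] v=[-1.0786]
Step 12: x=[0.7811] v=[-0.3313]
Step 13: x=[0.8685] v=[0.4371]
First v>=0 after going negative at step 13, time=2.6000

Answer: 2.6000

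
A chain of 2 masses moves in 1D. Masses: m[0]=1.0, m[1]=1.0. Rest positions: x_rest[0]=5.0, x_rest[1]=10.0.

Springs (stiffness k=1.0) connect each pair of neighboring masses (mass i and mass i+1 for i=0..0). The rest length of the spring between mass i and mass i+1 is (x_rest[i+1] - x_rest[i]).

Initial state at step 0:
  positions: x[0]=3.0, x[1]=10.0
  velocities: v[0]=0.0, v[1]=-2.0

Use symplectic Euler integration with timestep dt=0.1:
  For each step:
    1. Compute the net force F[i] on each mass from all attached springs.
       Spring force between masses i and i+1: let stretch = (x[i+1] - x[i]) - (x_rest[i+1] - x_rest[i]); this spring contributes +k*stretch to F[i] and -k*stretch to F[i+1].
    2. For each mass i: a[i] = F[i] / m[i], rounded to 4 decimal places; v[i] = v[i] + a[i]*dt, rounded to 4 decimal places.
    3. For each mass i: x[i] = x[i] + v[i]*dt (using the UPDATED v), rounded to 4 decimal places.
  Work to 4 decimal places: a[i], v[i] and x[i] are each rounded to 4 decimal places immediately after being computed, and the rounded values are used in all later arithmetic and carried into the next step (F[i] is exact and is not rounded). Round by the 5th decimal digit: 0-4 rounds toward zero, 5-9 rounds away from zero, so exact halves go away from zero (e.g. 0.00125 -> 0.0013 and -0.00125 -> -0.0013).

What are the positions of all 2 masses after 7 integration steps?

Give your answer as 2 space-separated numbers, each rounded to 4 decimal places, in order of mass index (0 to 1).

Step 0: x=[3.0000 10.0000] v=[0.0000 -2.0000]
Step 1: x=[3.0200 9.7800] v=[0.2000 -2.2000]
Step 2: x=[3.0576 9.5424] v=[0.3760 -2.3760]
Step 3: x=[3.1101 9.2900] v=[0.5245 -2.5245]
Step 4: x=[3.1744 9.0258] v=[0.6425 -2.6425]
Step 5: x=[3.2472 8.7530] v=[0.7276 -2.7276]
Step 6: x=[3.3250 8.4752] v=[0.7782 -2.7782]
Step 7: x=[3.4043 8.1959] v=[0.7932 -2.7932]

Answer: 3.4043 8.1959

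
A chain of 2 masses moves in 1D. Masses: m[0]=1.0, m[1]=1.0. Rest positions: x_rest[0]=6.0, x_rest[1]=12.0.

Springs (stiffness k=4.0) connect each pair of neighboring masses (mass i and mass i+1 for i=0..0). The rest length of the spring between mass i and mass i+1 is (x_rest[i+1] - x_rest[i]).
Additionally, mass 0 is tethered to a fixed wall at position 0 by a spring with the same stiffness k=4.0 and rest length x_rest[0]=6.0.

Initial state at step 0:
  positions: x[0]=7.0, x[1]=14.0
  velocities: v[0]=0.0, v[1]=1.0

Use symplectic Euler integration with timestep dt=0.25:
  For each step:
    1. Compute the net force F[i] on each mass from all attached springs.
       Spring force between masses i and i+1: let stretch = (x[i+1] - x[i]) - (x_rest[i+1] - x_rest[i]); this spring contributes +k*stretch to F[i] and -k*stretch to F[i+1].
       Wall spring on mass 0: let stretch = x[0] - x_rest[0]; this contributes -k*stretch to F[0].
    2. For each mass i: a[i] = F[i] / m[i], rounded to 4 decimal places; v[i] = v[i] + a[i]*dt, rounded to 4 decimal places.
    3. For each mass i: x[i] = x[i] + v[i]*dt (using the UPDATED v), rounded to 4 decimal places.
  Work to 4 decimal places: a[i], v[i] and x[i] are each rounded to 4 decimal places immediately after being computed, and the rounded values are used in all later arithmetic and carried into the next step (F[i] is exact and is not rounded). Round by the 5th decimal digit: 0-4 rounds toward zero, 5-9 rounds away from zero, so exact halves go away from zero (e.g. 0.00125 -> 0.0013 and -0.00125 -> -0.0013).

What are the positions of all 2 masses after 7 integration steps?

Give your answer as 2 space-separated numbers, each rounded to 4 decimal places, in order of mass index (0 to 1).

Answer: 5.3684 11.2476

Derivation:
Step 0: x=[7.0000 14.0000] v=[0.0000 1.0000]
Step 1: x=[7.0000 14.0000] v=[0.0000 0.0000]
Step 2: x=[7.0000 13.7500] v=[0.0000 -1.0000]
Step 3: x=[6.9375 13.3125] v=[-0.2500 -1.7500]
Step 4: x=[6.7344 12.7813] v=[-0.8125 -2.1250]
Step 5: x=[6.3594 12.2383] v=[-1.5000 -2.1719]
Step 6: x=[5.8643 11.7256] v=[-1.9805 -2.0508]
Step 7: x=[5.3684 11.2476] v=[-1.9835 -1.9121]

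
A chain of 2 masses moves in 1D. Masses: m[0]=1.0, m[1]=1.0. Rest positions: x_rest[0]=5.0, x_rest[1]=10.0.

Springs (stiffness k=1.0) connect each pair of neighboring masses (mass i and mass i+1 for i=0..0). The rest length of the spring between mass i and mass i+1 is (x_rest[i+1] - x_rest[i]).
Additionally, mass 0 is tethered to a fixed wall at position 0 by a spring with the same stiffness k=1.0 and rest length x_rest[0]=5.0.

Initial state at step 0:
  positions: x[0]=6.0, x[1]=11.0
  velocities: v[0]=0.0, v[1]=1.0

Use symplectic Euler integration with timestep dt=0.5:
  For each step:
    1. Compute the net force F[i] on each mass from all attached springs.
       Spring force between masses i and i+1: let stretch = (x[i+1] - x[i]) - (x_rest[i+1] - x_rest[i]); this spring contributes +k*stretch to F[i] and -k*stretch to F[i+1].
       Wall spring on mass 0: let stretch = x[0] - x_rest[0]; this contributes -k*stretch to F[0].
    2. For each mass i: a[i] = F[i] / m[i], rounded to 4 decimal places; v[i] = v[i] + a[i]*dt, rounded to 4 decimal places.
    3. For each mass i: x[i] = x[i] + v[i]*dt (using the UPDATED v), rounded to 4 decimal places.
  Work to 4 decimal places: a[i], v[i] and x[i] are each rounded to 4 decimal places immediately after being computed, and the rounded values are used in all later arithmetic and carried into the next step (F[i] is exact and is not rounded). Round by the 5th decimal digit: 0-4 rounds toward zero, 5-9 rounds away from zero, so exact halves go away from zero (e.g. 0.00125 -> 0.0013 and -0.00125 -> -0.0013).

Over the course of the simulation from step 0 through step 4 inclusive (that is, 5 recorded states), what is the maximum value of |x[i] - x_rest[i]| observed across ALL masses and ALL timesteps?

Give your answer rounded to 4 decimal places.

Step 0: x=[6.0000 11.0000] v=[0.0000 1.0000]
Step 1: x=[5.7500 11.5000] v=[-0.5000 1.0000]
Step 2: x=[5.5000 11.8125] v=[-0.5000 0.6250]
Step 3: x=[5.4531 11.7969] v=[-0.0938 -0.0313]
Step 4: x=[5.6289 11.4453] v=[0.3516 -0.7032]
Max displacement = 1.8125

Answer: 1.8125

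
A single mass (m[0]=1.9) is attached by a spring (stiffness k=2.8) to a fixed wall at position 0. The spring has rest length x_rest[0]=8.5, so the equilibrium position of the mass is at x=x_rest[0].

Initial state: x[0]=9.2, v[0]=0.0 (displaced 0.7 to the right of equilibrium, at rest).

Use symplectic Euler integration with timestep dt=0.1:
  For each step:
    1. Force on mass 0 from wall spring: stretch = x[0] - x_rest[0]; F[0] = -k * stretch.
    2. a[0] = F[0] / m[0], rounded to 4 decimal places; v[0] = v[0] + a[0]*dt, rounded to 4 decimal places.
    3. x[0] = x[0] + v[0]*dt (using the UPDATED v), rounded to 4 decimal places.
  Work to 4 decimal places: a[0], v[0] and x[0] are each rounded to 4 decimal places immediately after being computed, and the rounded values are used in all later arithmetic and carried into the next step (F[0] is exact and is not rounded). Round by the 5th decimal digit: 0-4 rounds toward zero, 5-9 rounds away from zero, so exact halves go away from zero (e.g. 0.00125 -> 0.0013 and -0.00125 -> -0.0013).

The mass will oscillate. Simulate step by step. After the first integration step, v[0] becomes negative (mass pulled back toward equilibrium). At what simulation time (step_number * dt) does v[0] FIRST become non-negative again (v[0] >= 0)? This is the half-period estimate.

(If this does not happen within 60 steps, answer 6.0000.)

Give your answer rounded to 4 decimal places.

Step 0: x=[9.2000] v=[0.0000]
Step 1: x=[9.1897] v=[-0.1032]
Step 2: x=[9.1692] v=[-0.2048]
Step 3: x=[9.1389] v=[-0.3034]
Step 4: x=[9.0991] v=[-0.3976]
Step 5: x=[9.0505] v=[-0.4859]
Step 6: x=[8.9938] v=[-0.5670]
Step 7: x=[8.9298] v=[-0.6398]
Step 8: x=[8.8595] v=[-0.7031]
Step 9: x=[8.7839] v=[-0.7561]
Step 10: x=[8.7041] v=[-0.7979]
Step 11: x=[8.6213] v=[-0.8280]
Step 12: x=[8.5367] v=[-0.8459]
Step 13: x=[8.4516] v=[-0.8513]
Step 14: x=[8.3672] v=[-0.8442]
Step 15: x=[8.2847] v=[-0.8246]
Step 16: x=[8.2054] v=[-0.7929]
Step 17: x=[8.1305] v=[-0.7495]
Step 18: x=[8.0610] v=[-0.6951]
Step 19: x=[7.9980] v=[-0.6304]
Step 20: x=[7.9424] v=[-0.5564]
Step 21: x=[7.8950] v=[-0.4742]
Step 22: x=[7.8565] v=[-0.3850]
Step 23: x=[7.8275] v=[-0.2902]
Step 24: x=[7.8084] v=[-0.1911]
Step 25: x=[7.7995] v=[-0.0892]
Step 26: x=[7.8009] v=[0.0140]
First v>=0 after going negative at step 26, time=2.6000

Answer: 2.6000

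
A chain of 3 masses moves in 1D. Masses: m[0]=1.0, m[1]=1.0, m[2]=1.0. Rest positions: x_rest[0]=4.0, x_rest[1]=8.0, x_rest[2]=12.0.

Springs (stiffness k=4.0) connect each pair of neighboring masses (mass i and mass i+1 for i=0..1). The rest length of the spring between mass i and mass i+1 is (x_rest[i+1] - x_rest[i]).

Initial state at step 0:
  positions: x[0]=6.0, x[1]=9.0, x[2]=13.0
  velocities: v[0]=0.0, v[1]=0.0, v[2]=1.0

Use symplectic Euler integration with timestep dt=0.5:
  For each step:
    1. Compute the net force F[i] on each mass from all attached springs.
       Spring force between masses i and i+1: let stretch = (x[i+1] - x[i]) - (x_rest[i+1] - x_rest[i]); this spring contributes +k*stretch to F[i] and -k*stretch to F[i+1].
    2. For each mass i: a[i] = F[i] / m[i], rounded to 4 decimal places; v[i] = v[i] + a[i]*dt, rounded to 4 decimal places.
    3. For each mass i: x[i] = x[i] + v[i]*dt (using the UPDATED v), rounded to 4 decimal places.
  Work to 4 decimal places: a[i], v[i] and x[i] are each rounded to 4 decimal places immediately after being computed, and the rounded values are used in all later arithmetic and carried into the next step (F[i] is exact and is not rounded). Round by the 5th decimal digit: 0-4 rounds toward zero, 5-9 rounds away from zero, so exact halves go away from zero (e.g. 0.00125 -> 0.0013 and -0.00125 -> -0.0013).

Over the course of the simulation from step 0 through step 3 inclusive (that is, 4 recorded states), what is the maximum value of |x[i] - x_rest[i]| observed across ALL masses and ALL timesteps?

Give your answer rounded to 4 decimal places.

Step 0: x=[6.0000 9.0000 13.0000] v=[0.0000 0.0000 1.0000]
Step 1: x=[5.0000 10.0000 13.5000] v=[-2.0000 2.0000 1.0000]
Step 2: x=[5.0000 9.5000 14.5000] v=[0.0000 -1.0000 2.0000]
Step 3: x=[5.5000 9.5000 14.5000] v=[1.0000 0.0000 0.0000]
Max displacement = 2.5000

Answer: 2.5000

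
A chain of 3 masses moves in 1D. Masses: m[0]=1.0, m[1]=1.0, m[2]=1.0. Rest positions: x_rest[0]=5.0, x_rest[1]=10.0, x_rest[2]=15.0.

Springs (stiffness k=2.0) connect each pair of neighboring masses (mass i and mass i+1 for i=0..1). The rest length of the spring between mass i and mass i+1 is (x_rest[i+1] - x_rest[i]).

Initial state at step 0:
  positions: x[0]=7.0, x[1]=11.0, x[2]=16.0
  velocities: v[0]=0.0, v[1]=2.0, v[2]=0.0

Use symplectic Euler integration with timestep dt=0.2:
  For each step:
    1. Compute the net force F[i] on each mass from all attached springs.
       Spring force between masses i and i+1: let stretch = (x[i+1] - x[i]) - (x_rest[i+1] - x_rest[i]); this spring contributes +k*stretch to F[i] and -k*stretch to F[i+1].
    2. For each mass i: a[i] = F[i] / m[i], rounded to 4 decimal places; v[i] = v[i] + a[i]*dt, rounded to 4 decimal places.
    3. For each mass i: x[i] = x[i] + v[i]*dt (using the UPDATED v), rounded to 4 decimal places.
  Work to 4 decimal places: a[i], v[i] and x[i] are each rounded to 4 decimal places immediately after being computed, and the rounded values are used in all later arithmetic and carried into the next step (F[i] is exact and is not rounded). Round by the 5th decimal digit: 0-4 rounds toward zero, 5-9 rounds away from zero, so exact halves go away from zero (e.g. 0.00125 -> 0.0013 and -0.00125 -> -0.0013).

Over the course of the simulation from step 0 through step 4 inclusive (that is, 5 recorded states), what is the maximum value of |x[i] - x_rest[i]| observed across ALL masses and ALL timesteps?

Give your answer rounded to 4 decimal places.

Step 0: x=[7.0000 11.0000 16.0000] v=[0.0000 2.0000 0.0000]
Step 1: x=[6.9200 11.4800 16.0000] v=[-0.4000 2.4000 0.0000]
Step 2: x=[6.8048 11.9568 16.0384] v=[-0.5760 2.3840 0.1920]
Step 3: x=[6.7018 12.3480 16.1503] v=[-0.5152 1.9558 0.5594]
Step 4: x=[6.6505 12.5916 16.3580] v=[-0.2567 1.2182 1.0385]
Max displacement = 2.5916

Answer: 2.5916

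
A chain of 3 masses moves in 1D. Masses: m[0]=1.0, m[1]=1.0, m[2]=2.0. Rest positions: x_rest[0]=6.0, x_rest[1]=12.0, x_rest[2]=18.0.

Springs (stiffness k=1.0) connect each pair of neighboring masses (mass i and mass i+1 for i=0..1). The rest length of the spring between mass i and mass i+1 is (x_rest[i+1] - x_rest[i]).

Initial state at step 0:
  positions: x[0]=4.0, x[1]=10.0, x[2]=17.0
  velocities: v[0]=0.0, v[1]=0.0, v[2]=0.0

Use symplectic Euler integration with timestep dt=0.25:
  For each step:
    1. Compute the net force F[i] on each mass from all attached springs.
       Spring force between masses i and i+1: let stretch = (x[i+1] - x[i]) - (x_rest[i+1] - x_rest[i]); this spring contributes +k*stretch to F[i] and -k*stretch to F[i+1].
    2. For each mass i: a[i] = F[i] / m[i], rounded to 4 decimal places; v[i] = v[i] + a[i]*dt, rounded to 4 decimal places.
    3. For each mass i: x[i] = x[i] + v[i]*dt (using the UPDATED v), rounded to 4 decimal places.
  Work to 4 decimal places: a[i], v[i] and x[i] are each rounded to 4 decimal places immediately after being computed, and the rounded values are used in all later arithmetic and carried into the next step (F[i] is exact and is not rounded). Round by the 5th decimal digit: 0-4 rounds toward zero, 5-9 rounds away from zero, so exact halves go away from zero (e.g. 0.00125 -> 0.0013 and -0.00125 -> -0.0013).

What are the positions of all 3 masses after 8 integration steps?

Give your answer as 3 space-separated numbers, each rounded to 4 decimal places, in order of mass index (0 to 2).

Step 0: x=[4.0000 10.0000 17.0000] v=[0.0000 0.0000 0.0000]
Step 1: x=[4.0000 10.0625 16.9688] v=[0.0000 0.2500 -0.1250]
Step 2: x=[4.0039 10.1778 16.9092] v=[0.0156 0.4610 -0.2383]
Step 3: x=[4.0187 10.3279 16.8268] v=[0.0591 0.6004 -0.3297]
Step 4: x=[4.0528 10.4899 16.7288] v=[0.1364 0.6478 -0.3921]
Step 5: x=[4.1142 10.6395 16.6233] v=[0.2457 0.5983 -0.4220]
Step 6: x=[4.2085 10.7552 16.5183] v=[0.3770 0.4629 -0.4200]
Step 7: x=[4.3369 10.8220 16.4207] v=[0.5137 0.2670 -0.3904]
Step 8: x=[4.4957 10.8334 16.3357] v=[0.6350 0.0454 -0.3402]

Answer: 4.4957 10.8334 16.3357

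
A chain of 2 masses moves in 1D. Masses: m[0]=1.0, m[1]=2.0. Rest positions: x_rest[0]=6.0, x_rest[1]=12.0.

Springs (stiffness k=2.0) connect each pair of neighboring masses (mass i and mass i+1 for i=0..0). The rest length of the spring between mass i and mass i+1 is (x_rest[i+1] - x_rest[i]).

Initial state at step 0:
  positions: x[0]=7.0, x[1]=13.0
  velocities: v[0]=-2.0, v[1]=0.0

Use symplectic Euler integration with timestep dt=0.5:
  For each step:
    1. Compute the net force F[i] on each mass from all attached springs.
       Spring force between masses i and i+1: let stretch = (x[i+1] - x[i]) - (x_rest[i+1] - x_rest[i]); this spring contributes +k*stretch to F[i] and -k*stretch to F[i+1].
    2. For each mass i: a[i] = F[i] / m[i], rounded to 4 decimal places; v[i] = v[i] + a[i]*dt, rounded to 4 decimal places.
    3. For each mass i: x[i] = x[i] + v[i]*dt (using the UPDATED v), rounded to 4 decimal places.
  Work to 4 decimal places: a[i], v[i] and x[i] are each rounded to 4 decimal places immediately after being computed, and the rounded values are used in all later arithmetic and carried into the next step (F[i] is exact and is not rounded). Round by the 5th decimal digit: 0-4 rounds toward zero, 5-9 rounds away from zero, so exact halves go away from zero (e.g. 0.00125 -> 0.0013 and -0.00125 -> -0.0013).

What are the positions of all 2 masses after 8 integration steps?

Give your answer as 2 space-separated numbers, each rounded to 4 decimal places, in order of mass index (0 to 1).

Answer: 3.6740 10.6630

Derivation:
Step 0: x=[7.0000 13.0000] v=[-2.0000 0.0000]
Step 1: x=[6.0000 13.0000] v=[-2.0000 0.0000]
Step 2: x=[5.5000 12.7500] v=[-1.0000 -0.5000]
Step 3: x=[5.6250 12.1875] v=[0.2500 -1.1250]
Step 4: x=[6.0313 11.4844] v=[0.8125 -1.4063]
Step 5: x=[6.1641 10.9180] v=[0.2656 -1.1329]
Step 6: x=[5.6739 10.6631] v=[-0.9805 -0.5099]
Step 7: x=[4.6783 10.6609] v=[-1.9913 -0.0045]
Step 8: x=[3.6740 10.6630] v=[-2.0087 0.0042]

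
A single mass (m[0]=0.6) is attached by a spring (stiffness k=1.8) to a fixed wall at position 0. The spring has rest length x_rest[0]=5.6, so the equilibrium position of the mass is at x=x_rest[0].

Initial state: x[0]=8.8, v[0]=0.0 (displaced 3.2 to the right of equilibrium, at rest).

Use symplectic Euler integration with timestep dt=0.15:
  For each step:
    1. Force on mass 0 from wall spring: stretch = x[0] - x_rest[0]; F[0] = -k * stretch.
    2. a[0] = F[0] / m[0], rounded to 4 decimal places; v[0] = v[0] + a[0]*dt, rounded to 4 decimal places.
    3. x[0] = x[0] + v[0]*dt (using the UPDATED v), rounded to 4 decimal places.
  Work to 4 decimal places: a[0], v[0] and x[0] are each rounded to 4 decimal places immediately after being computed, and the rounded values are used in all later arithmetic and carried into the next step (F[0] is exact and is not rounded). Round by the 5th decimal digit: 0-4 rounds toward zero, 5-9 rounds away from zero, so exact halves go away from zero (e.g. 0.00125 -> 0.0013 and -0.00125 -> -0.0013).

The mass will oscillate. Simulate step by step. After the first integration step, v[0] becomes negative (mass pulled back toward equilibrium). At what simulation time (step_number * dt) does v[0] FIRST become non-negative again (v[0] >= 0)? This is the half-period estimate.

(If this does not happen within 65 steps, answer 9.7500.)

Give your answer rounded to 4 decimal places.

Step 0: x=[8.8000] v=[0.0000]
Step 1: x=[8.5840] v=[-1.4400]
Step 2: x=[8.1666] v=[-2.7828]
Step 3: x=[7.5759] v=[-3.9378]
Step 4: x=[6.8519] v=[-4.8270]
Step 5: x=[6.0433] v=[-5.3904]
Step 6: x=[5.2048] v=[-5.5899]
Step 7: x=[4.3930] v=[-5.4121]
Step 8: x=[3.6627] v=[-4.8690]
Step 9: x=[3.0631] v=[-3.9972]
Step 10: x=[2.6348] v=[-2.8556]
Step 11: x=[2.4066] v=[-1.5213]
Step 12: x=[2.3940] v=[-0.0843]
Step 13: x=[2.5978] v=[1.3584]
First v>=0 after going negative at step 13, time=1.9500

Answer: 1.9500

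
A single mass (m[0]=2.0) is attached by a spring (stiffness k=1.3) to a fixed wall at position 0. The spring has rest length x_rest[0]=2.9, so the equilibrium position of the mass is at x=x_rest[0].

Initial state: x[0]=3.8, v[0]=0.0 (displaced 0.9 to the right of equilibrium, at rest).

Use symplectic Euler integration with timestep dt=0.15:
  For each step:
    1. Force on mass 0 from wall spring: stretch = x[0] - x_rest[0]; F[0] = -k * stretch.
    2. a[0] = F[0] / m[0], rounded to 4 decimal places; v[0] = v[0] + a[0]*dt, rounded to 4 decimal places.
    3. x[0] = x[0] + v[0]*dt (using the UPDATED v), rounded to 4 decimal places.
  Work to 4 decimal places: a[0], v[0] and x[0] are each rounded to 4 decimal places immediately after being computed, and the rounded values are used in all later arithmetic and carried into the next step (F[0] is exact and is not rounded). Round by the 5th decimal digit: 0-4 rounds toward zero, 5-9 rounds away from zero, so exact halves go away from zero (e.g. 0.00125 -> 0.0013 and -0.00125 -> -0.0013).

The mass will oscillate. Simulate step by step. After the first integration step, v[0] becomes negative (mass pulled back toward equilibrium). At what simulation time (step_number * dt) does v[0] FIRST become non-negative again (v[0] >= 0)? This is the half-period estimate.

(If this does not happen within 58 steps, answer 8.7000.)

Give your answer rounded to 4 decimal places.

Answer: 3.9000

Derivation:
Step 0: x=[3.8000] v=[0.0000]
Step 1: x=[3.7868] v=[-0.0878]
Step 2: x=[3.7607] v=[-0.1743]
Step 3: x=[3.7220] v=[-0.2582]
Step 4: x=[3.6713] v=[-0.3383]
Step 5: x=[3.6093] v=[-0.4135]
Step 6: x=[3.5369] v=[-0.4827]
Step 7: x=[3.4552] v=[-0.5448]
Step 8: x=[3.3654] v=[-0.5989]
Step 9: x=[3.2688] v=[-0.6443]
Step 10: x=[3.1668] v=[-0.6803]
Step 11: x=[3.0609] v=[-0.7063]
Step 12: x=[2.9526] v=[-0.7220]
Step 13: x=[2.8435] v=[-0.7271]
Step 14: x=[2.7353] v=[-0.7216]
Step 15: x=[2.6295] v=[-0.7055]
Step 16: x=[2.5276] v=[-0.6791]
Step 17: x=[2.4312] v=[-0.6428]
Step 18: x=[2.3416] v=[-0.5971]
Step 19: x=[2.2602] v=[-0.5427]
Step 20: x=[2.1882] v=[-0.4803]
Step 21: x=[2.1266] v=[-0.4109]
Step 22: x=[2.0763] v=[-0.3355]
Step 23: x=[2.0380] v=[-0.2552]
Step 24: x=[2.0123] v=[-0.1712]
Step 25: x=[1.9996] v=[-0.0847]
Step 26: x=[2.0001] v=[0.0031]
First v>=0 after going negative at step 26, time=3.9000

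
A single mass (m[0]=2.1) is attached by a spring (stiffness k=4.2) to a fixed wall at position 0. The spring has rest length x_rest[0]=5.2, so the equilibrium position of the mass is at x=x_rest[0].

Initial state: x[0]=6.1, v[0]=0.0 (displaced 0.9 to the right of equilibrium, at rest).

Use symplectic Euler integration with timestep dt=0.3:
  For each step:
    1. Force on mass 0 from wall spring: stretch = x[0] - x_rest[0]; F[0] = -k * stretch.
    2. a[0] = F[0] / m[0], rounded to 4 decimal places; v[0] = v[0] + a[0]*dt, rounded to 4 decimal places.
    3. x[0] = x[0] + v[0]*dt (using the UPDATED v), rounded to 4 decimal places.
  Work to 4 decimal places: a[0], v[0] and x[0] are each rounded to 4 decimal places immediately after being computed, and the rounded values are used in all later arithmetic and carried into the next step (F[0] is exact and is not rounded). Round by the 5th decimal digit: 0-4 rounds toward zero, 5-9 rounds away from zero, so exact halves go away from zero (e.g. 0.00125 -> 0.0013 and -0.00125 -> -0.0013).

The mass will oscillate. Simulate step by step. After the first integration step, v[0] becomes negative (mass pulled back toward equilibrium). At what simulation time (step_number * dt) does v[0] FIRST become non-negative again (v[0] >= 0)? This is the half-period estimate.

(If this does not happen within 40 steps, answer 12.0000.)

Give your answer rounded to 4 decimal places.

Step 0: x=[6.1000] v=[0.0000]
Step 1: x=[5.9380] v=[-0.5400]
Step 2: x=[5.6432] v=[-0.9828]
Step 3: x=[5.2686] v=[-1.2487]
Step 4: x=[4.8816] v=[-1.2899]
Step 5: x=[4.5519] v=[-1.0989]
Step 6: x=[4.3389] v=[-0.7100]
Step 7: x=[4.2809] v=[-0.1933]
Step 8: x=[4.3884] v=[0.3582]
First v>=0 after going negative at step 8, time=2.4000

Answer: 2.4000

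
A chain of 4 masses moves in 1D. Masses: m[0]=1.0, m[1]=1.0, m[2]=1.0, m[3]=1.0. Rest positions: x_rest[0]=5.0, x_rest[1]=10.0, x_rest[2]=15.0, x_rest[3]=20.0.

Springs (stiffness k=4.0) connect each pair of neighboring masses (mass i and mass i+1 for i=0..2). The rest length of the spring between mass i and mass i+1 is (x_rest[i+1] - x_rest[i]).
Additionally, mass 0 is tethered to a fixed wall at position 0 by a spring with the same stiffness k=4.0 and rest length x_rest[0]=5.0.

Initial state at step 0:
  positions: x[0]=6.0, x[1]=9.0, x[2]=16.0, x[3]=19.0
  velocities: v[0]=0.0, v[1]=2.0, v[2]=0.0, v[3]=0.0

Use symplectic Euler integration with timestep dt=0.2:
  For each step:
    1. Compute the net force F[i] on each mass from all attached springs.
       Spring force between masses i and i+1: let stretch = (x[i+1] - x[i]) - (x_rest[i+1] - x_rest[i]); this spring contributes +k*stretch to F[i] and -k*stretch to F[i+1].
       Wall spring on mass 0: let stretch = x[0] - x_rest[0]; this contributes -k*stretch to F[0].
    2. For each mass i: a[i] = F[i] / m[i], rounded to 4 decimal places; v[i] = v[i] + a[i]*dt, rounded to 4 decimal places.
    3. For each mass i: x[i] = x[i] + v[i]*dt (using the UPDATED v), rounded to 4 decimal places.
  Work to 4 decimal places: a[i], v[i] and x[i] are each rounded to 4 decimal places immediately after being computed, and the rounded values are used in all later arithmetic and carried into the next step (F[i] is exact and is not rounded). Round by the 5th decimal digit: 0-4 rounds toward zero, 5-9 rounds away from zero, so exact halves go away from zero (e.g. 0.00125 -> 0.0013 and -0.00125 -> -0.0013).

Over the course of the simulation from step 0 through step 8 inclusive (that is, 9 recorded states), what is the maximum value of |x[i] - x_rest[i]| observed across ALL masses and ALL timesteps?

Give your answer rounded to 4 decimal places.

Step 0: x=[6.0000 9.0000 16.0000 19.0000] v=[0.0000 2.0000 0.0000 0.0000]
Step 1: x=[5.5200 10.0400 15.3600 19.3200] v=[-2.4000 5.2000 -3.2000 1.6000]
Step 2: x=[4.8800 11.2080 14.5024 19.8064] v=[-3.2000 5.8400 -4.2880 2.4320]
Step 3: x=[4.4717 11.8906 13.9663 20.2442] v=[-2.0416 3.4131 -2.6803 2.1888]
Step 4: x=[4.5349 11.7183 14.1026 20.4775] v=[0.3162 -0.8615 0.6815 1.1665]
Step 5: x=[5.0219 10.7781 14.8774 20.4908] v=[2.4350 -4.7008 3.8740 0.0666]
Step 6: x=[5.6264 9.5728 15.8945 20.4060] v=[3.0224 -6.0263 5.0853 -0.4241]
Step 7: x=[5.9621 8.7476 16.6219 20.3993] v=[1.6784 -4.1261 3.6371 -0.0333]
Step 8: x=[5.7895 8.7366 16.6938 20.5883] v=[-0.8629 -0.0551 0.3596 0.9448]
Max displacement = 1.8906

Answer: 1.8906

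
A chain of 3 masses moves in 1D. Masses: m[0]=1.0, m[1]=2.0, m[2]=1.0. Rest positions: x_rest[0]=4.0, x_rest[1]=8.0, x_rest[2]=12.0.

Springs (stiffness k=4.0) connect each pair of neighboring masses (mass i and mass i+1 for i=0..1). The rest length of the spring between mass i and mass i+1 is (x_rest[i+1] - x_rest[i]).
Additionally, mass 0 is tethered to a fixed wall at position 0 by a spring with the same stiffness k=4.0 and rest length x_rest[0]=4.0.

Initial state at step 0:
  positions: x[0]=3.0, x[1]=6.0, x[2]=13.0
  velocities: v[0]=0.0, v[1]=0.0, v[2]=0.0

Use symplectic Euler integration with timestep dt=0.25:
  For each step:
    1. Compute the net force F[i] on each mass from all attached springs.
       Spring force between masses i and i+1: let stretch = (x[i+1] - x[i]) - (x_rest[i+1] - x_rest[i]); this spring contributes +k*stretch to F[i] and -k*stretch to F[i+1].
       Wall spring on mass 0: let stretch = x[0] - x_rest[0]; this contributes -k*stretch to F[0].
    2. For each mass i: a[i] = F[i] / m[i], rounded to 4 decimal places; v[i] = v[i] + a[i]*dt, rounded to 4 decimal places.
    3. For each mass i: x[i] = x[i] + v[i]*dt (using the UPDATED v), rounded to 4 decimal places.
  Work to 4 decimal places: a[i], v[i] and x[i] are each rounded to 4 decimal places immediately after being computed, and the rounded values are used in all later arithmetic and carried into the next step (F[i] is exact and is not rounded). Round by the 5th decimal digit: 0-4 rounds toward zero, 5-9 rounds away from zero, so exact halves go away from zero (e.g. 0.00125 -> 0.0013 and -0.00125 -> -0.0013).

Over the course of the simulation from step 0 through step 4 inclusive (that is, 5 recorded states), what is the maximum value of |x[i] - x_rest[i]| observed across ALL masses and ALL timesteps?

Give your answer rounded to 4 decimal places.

Answer: 2.6816

Derivation:
Step 0: x=[3.0000 6.0000 13.0000] v=[0.0000 0.0000 0.0000]
Step 1: x=[3.0000 6.5000 12.2500] v=[0.0000 2.0000 -3.0000]
Step 2: x=[3.1250 7.2813 11.0625] v=[0.5000 3.1250 -4.7500]
Step 3: x=[3.5078 8.0157 9.9297] v=[1.5313 2.9375 -4.5312]
Step 4: x=[4.1407 8.4259 9.3184] v=[2.5314 1.6406 -2.4452]
Max displacement = 2.6816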